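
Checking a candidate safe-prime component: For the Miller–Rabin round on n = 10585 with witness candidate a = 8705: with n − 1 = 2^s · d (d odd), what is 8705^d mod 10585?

6350

n − 1 = 10584 = 2^3 · 1323, so s = 3 and d = 1323.
By repeated squaring, 8705^1323 ≡ 6350 (mod 10585).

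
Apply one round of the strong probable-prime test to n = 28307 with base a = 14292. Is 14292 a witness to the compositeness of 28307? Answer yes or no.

n − 1 = 28306 = 2^1 · 14153, so s = 1 and d = 14153.
x_0 = 14292^14153 mod 28307 = 1.
x_0 = 1, so 14292 is not a witness.

no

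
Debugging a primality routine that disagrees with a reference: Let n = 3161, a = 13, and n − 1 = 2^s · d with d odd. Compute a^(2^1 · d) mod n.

n − 1 = 3160 = 2^3 · 395, so s = 3 and d = 395.
x_0 = 13^395 mod 3161 = 2980.
x_1 = 2980^2 mod 3161 = 1151.

1151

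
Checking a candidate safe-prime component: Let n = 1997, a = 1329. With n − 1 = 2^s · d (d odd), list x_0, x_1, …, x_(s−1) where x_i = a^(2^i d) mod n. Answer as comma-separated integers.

n − 1 = 1996 = 2^2 · 499, so s = 2 and d = 499.
x_0 = 1329^499 mod 1997 = 412.
x_1 = 412^2 mod 1997 = 1996.

412, 1996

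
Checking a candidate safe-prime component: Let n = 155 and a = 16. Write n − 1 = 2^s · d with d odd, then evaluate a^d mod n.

101

n − 1 = 154 = 2^1 · 77, so s = 1 and d = 77.
16^77 mod 155 = 101.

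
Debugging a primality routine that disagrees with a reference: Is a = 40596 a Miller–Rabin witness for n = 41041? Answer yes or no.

yes

n − 1 = 41040 = 2^4 · 2565, so s = 4 and d = 2565.
Repeated squaring mod 41041: 40596^1 ≡ 40596, 40596^2 ≡ 33861, 40596^4 ≡ 4904, 40596^8 ≡ 40231, 40596^16 ≡ 40485, 40596^32 ≡ 21849, 40596^64 ≡ 30930, 40596^128 ≡ 40231, 40596^256 ≡ 40485, 40596^512 ≡ 21849, 40596^1024 ≡ 30930, 40596^2048 ≡ 40231.
2565 = 2048 + 512 + 4 + 1, so 40596^2565 ≡ 40231·21849·4904·40596 ≡ 33032 (mod 41041).
x_0 = 40596^2565 mod 41041 = 33032.
x_0 is neither 1 nor 41040, so continue squaring.
x_1 = 33032^2 mod 41041 = 38039.
x_2 = 38039^2 mod 41041 = 24025.
x_3 = 24025^2 mod 41041 = 1.
x_3 = 1 but x_2 ≠ ±1, a nontrivial square root of 1 — 40596 is a witness and 41041 is composite.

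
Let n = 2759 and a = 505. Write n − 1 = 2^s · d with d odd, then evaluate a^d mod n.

2735

n − 1 = 2758 = 2^1 · 1379, so s = 1 and d = 1379.
Repeated squaring mod 2759: 505^1 ≡ 505, 505^2 ≡ 1197, 505^4 ≡ 888, 505^8 ≡ 2229, 505^16 ≡ 2241, 505^32 ≡ 701, 505^64 ≡ 299, 505^128 ≡ 1113, 505^256 ≡ 2737, 505^512 ≡ 484, 505^1024 ≡ 2500.
1379 = 1024 + 256 + 64 + 32 + 2 + 1, so 505^1379 ≡ 2500·2737·299·701·1197·505 ≡ 2735 (mod 2759).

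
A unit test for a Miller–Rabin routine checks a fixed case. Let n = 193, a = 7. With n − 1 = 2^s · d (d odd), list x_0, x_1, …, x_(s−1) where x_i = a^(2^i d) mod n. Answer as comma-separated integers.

n − 1 = 192 = 2^6 · 3, so s = 6 and d = 3.
x_0 = 7^3 mod 193 = 150.
x_1 = 150^2 mod 193 = 112.
x_2 = 112^2 mod 193 = 192.
x_3 = 192^2 mod 193 = 1.
x_4 = 1^2 mod 193 = 1.
x_5 = 1^2 mod 193 = 1.

150, 112, 192, 1, 1, 1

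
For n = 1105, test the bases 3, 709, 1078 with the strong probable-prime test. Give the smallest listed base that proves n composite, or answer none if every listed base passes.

n − 1 = 1104 = 2^4 · 69, so s = 4 and d = 69.
Base 3: x_0 = 3^69 mod 1105 = 1093. x_0 is neither 1 nor 1104, so continue squaring. x_1 = 1093^2 mod 1105 = 144. x_2 = 144^2 mod 1105 = 846. x_3 = 846^2 mod 1105 = 781. Reached i = s−1 = 3 without hitting −1: 3 is a Miller–Rabin witness and 1105 is composite.
Base 709: x_0 = 709^69 mod 1105 = 1074. x_0 is neither 1 nor 1104, so continue squaring. x_1 = 1074^2 mod 1105 = 961. x_2 = 961^2 mod 1105 = 846. x_3 = 846^2 mod 1105 = 781. Reached i = s−1 = 3 without hitting −1: 709 is a Miller–Rabin witness and 1105 is composite.
Base 1078: x_0 = 1078^69 mod 1105 = 623. x_0 is neither 1 nor 1104, so continue squaring. x_1 = 623^2 mod 1105 = 274. x_2 = 274^2 mod 1105 = 1041. x_3 = 1041^2 mod 1105 = 781. Reached i = s−1 = 3 without hitting −1: 1078 is a Miller–Rabin witness and 1105 is composite.
The smallest witness among the given bases is 3.

3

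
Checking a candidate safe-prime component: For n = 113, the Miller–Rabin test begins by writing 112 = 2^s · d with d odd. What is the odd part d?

Halving: 112 → 56 → 28 → 14 → 7; 7 is odd.
So 112 = 2^4 · 7.

7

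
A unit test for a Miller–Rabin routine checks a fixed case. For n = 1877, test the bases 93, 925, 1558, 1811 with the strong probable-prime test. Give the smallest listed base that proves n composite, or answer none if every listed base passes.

none

n − 1 = 1876 = 2^2 · 469, so s = 2 and d = 469.
Base 93: x_0 = 93^469 mod 1877 = 1876. x_0 = 1876 ≡ −1, so 93 is not a witness.
Base 925: x_0 = 925^469 mod 1877 = 1876. x_0 = 1876 ≡ −1, so 925 is not a witness.
Base 1558: x_0 = 1558^469 mod 1877 = 1876. x_0 = 1876 ≡ −1, so 1558 is not a witness.
Base 1811: x_0 = 1811^469 mod 1877 = 137. x_0 is neither 1 nor 1876, so continue squaring. x_1 = 137^2 mod 1877 = 1876. x_1 ≡ −1, so 1811 is not a witness.
No listed base is a witness for 1877.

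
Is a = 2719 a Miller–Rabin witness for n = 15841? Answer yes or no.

no

n − 1 = 15840 = 2^5 · 495, so s = 5 and d = 495.
Repeated squaring mod 15841: 2719^1 ≡ 2719, 2719^2 ≡ 11055, 2719^4 ≡ 15551, 2719^8 ≡ 4895, 2719^16 ≡ 9433, 2719^32 ≡ 2592, 2719^64 ≡ 1880, 2719^128 ≡ 1857, 2719^256 ≡ 10952.
495 = 256 + 128 + 64 + 32 + 8 + 4 + 2 + 1, so 2719^495 ≡ 10952·1857·1880·2592·4895·15551·11055·2719 ≡ 15840 (mod 15841).
x_0 = 2719^495 mod 15841 = 15840.
x_0 = 15840 ≡ −1, so 2719 is not a witness.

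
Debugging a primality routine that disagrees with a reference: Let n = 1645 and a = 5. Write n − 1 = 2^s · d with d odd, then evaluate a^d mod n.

n − 1 = 1644 = 2^2 · 411, so s = 2 and d = 411.
Repeated squaring mod 1645: 5^1 ≡ 5, 5^2 ≡ 25, 5^4 ≡ 625, 5^8 ≡ 760, 5^16 ≡ 205, 5^32 ≡ 900, 5^64 ≡ 660, 5^128 ≡ 1320, 5^256 ≡ 345.
411 = 256 + 128 + 16 + 8 + 2 + 1, so 5^411 ≡ 345·1320·205·760·25·5 ≡ 1595 (mod 1645).

1595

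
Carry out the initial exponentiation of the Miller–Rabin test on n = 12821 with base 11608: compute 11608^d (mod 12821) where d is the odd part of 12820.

n − 1 = 12820 = 2^2 · 3205, so s = 2 and d = 3205.
Repeated squaring mod 12821: 11608^1 ≡ 11608, 11608^2 ≡ 9775, 11608^4 ≡ 8533, 11608^8 ≡ 1630, 11608^16 ≡ 2953, 11608^32 ≡ 1929, 11608^64 ≡ 2951, 11608^128 ≡ 2942, 11608^256 ≡ 1189, 11608^512 ≡ 3411, 11608^1024 ≡ 6274, 11608^2048 ≡ 2606.
3205 = 2048 + 1024 + 128 + 4 + 1, so 11608^3205 ≡ 2606·6274·2942·8533·11608 ≡ 2016 (mod 12821).

2016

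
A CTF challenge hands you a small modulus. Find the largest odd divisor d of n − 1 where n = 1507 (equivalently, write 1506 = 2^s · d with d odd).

Halving: 1506 → 753; 753 is odd.
So 1506 = 2^1 · 753.

753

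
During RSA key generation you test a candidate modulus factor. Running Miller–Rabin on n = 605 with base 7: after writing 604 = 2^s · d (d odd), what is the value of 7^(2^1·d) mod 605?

n − 1 = 604 = 2^2 · 151, so s = 2 and d = 151.
Repeated squaring mod 605: 7^1 ≡ 7, 7^2 ≡ 49, 7^4 ≡ 586, 7^8 ≡ 361, 7^16 ≡ 246, 7^32 ≡ 16, 7^64 ≡ 256, 7^128 ≡ 196.
151 = 128 + 16 + 4 + 2 + 1, so 7^151 ≡ 196·246·586·49·7 ≡ 18 (mod 605).
x_0 = 18.
x_1 = 18^2 mod 605 = 324.

324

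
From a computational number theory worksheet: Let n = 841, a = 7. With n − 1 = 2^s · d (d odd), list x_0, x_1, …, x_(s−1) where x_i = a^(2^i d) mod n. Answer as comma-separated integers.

n − 1 = 840 = 2^3 · 105, so s = 3 and d = 105.
x_0 = 7^105 mod 841 = 523.
x_1 = 523^2 mod 841 = 204.
x_2 = 204^2 mod 841 = 407.

523, 204, 407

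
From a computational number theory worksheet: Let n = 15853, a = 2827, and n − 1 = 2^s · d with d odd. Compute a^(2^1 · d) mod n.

n − 1 = 15852 = 2^2 · 3963, so s = 2 and d = 3963.
x_0 = 2827^3963 mod 15853 = 1749.
x_1 = 1749^2 mod 15853 = 15225.

15225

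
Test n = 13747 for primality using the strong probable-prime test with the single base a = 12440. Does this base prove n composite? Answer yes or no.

no

n − 1 = 13746 = 2^1 · 6873, so s = 1 and d = 6873.
x_0 = 12440^6873 mod 13747 = 13746.
x_0 = 13746 ≡ −1, so 12440 is not a witness.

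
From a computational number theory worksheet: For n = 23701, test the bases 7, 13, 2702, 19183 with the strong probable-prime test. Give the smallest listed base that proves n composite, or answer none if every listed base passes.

7

n − 1 = 23700 = 2^2 · 5925, so s = 2 and d = 5925.
Base 7: x_0 = 7^5925 mod 23701 = 21766. x_0 is neither 1 nor 23700, so continue squaring. x_1 = 21766^2 mod 23701 = 23168. Reached i = s−1 = 1 without hitting −1: 7 is a Miller–Rabin witness and 23701 is composite.
Base 13: x_0 = 13^5925 mod 23701 = 14397. x_0 is neither 1 nor 23700, so continue squaring. x_1 = 14397^2 mod 23701 = 8364. Reached i = s−1 = 1 without hitting −1: 13 is a Miller–Rabin witness and 23701 is composite.
Base 2702: x_0 = 2702^5925 mod 23701 = 7338. x_0 is neither 1 nor 23700, so continue squaring. x_1 = 7338^2 mod 23701 = 21273. Reached i = s−1 = 1 without hitting −1: 2702 is a Miller–Rabin witness and 23701 is composite.
Base 19183: x_0 = 19183^5925 mod 23701 = 22376. x_0 is neither 1 nor 23700, so continue squaring. x_1 = 22376^2 mod 23701 = 1751. Reached i = s−1 = 1 without hitting −1: 19183 is a Miller–Rabin witness and 23701 is composite.
The smallest witness among the given bases is 7.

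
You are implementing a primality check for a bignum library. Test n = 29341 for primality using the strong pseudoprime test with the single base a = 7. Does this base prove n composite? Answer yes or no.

yes

n − 1 = 29340 = 2^2 · 7335, so s = 2 and d = 7335.
Repeated squaring mod 29341: 7^1 ≡ 7, 7^2 ≡ 49, 7^4 ≡ 2401, 7^8 ≡ 13965, 7^16 ≡ 20939, 7^32 ≡ 28499, 7^64 ≡ 4780, 7^128 ≡ 21102, 7^256 ≡ 15388, 7^512 ≡ 8674, 7^1024 ≡ 7952, 7^2048 ≡ 4449, 7^4096 ≡ 17767.
7335 = 4096 + 2048 + 1024 + 128 + 32 + 4 + 2 + 1, so 7^7335 ≡ 17767·4449·7952·21102·28499·2401·49·7 ≡ 23496 (mod 29341).
x_0 = 7^7335 mod 29341 = 23496.
x_0 is neither 1 nor 29340, so continue squaring.
x_1 = 23496^2 mod 29341 = 11101.
Reached i = s−1 = 1 without hitting −1: 7 is a Miller–Rabin witness and 29341 is composite.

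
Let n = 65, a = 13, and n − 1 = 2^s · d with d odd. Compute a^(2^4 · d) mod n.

26

n − 1 = 64 = 2^6 · 1, so s = 6 and d = 1.
x_0 = 13^1 mod 65 = 13.
x_1 = 13^2 mod 65 = 39.
x_2 = 39^2 mod 65 = 26.
x_3 = 26^2 mod 65 = 26.
x_4 = 26^2 mod 65 = 26.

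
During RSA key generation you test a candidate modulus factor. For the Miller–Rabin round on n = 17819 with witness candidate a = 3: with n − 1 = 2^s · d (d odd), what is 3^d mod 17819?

14011

n − 1 = 17818 = 2^1 · 8909, so s = 1 and d = 8909.
By repeated squaring, 3^8909 ≡ 14011 (mod 17819).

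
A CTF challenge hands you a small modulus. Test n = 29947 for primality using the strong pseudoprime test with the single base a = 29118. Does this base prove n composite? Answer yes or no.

n − 1 = 29946 = 2^1 · 14973, so s = 1 and d = 14973.
x_0 = 29118^14973 mod 29947 = 1.
x_0 = 1, so 29118 is not a witness.

no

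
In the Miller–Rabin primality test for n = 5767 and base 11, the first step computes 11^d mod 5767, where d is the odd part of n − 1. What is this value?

n − 1 = 5766 = 2^1 · 2883, so s = 1 and d = 2883.
Repeated squaring mod 5767: 11^1 ≡ 11, 11^2 ≡ 121, 11^4 ≡ 3107, 11^8 ≡ 5258, 11^16 ≡ 5333, 11^32 ≡ 3812, 11^64 ≡ 4271, 11^128 ≡ 420, 11^256 ≡ 3390, 11^512 ≡ 4236, 11^1024 ≡ 2559, 11^2048 ≡ 2936.
2883 = 2048 + 512 + 256 + 64 + 2 + 1, so 11^2883 ≡ 2936·4236·3390·4271·121·11 ≡ 4470 (mod 5767).

4470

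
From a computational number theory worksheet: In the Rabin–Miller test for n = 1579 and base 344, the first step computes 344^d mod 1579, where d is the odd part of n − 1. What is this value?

1

n − 1 = 1578 = 2^1 · 789, so s = 1 and d = 789.
Repeated squaring mod 1579: 344^1 ≡ 344, 344^2 ≡ 1490, 344^4 ≡ 26, 344^8 ≡ 676, 344^16 ≡ 645, 344^32 ≡ 748, 344^64 ≡ 538, 344^128 ≡ 487, 344^256 ≡ 319, 344^512 ≡ 705.
789 = 512 + 256 + 16 + 4 + 1, so 344^789 ≡ 705·319·645·26·344 ≡ 1 (mod 1579).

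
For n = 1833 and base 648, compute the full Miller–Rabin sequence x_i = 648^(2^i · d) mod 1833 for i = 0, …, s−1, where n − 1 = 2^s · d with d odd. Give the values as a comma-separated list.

n − 1 = 1832 = 2^3 · 229, so s = 3 and d = 229.
x_0 = 648^229 mod 1833 = 531.
x_1 = 531^2 mod 1833 = 1512.
x_2 = 1512^2 mod 1833 = 393.

531, 1512, 393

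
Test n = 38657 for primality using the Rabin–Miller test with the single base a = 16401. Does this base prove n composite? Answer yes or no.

n − 1 = 38656 = 2^8 · 151, so s = 8 and d = 151.
By repeated squaring, 16401^151 ≡ 1707 (mod 38657).
x_0 = 16401^151 mod 38657 = 1707.
x_0 is neither 1 nor 38656, so continue squaring.
x_1 = 1707^2 mod 38657 = 14574.
x_2 = 14574^2 mod 38657 = 19918.
x_3 = 19918^2 mod 38657 = 28590.
x_4 = 28590^2 mod 38657 = 24492.
x_5 = 24492^2 mod 38657 = 17395.
x_6 = 17395^2 mod 38657 = 17686.
x_7 = 17686^2 mod 38657 = 20809.
Reached i = s−1 = 7 without hitting −1: 16401 is a Miller–Rabin witness and 38657 is composite.

yes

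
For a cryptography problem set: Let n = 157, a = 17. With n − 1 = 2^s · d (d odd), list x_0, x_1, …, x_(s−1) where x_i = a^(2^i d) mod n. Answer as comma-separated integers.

1, 1

n − 1 = 156 = 2^2 · 39, so s = 2 and d = 39.
x_0 = 17^39 mod 157 = 1.
x_1 = 1^2 mod 157 = 1.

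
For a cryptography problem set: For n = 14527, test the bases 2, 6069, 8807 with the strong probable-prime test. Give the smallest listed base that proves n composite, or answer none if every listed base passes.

2

n − 1 = 14526 = 2^1 · 7263, so s = 1 and d = 7263.
Base 2: x_0 = 2^7263 mod 14527 = 11681. x_0 ∉ {1, 14526} and s = 1, so 2 is a Miller–Rabin witness and 14527 is composite.
Base 6069: x_0 = 6069^7263 mod 14527 = 2723. x_0 ∉ {1, 14526} and s = 1, so 6069 is a Miller–Rabin witness and 14527 is composite.
Base 8807: x_0 = 8807^7263 mod 14527 = 3003. x_0 ∉ {1, 14526} and s = 1, so 8807 is a Miller–Rabin witness and 14527 is composite.
The smallest witness among the given bases is 2.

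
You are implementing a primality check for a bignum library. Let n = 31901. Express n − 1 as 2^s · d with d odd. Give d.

Halving: 31900 → 15950 → 7975; 7975 is odd.
So 31900 = 2^2 · 7975.

7975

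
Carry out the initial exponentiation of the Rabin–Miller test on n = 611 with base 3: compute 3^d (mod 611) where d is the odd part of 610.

n − 1 = 610 = 2^1 · 305, so s = 1 and d = 305.
3^305 mod 611 = 165.

165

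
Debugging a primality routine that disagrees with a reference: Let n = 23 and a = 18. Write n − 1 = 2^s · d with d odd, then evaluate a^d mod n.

1

n − 1 = 22 = 2^1 · 11, so s = 1 and d = 11.
18^11 mod 23 = 1.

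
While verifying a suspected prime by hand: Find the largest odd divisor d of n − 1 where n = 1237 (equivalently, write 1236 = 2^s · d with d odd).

309

Halving: 1236 → 618 → 309; 309 is odd.
So 1236 = 2^2 · 309.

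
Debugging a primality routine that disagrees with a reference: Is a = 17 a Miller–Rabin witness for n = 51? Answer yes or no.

yes

n − 1 = 50 = 2^1 · 25, so s = 1 and d = 25.
By repeated squaring, 17^25 ≡ 17 (mod 51).
x_0 = 17^25 mod 51 = 17.
x_0 ∉ {1, 50} and s = 1, so 17 is a Miller–Rabin witness and 51 is composite.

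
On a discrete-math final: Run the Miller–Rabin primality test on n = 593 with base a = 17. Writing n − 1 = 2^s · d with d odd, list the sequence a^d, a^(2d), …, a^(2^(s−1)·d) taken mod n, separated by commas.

n − 1 = 592 = 2^4 · 37, so s = 4 and d = 37.
x_0 = 17^37 mod 593 = 392.
x_1 = 392^2 mod 593 = 77.
x_2 = 77^2 mod 593 = 592.
x_3 = 592^2 mod 593 = 1.

392, 77, 592, 1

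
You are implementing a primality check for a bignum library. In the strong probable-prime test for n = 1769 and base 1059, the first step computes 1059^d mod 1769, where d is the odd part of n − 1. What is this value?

n − 1 = 1768 = 2^3 · 221, so s = 3 and d = 221.
Repeated squaring mod 1769: 1059^1 ≡ 1059, 1059^2 ≡ 1704, 1059^4 ≡ 687, 1059^8 ≡ 1415, 1059^16 ≡ 1486, 1059^32 ≡ 484, 1059^64 ≡ 748, 1059^128 ≡ 500.
221 = 128 + 64 + 16 + 8 + 4 + 1, so 1059^221 ≡ 500·748·1486·1415·687·1059 ≡ 530 (mod 1769).

530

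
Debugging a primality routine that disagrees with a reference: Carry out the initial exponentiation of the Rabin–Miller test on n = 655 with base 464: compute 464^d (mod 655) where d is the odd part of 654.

n − 1 = 654 = 2^1 · 327, so s = 1 and d = 327.
Repeated squaring mod 655: 464^1 ≡ 464, 464^2 ≡ 456, 464^4 ≡ 301, 464^8 ≡ 211, 464^16 ≡ 636, 464^32 ≡ 361, 464^64 ≡ 631, 464^128 ≡ 576, 464^256 ≡ 346.
327 = 256 + 64 + 4 + 2 + 1, so 464^327 ≡ 346·631·301·456·464 ≡ 199 (mod 655).

199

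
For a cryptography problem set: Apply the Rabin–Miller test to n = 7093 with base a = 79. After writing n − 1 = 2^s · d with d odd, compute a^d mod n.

n − 1 = 7092 = 2^2 · 1773, so s = 2 and d = 1773.
Repeated squaring mod 7093: 79^1 ≡ 79, 79^2 ≡ 6241, 79^4 ≡ 2418, 79^8 ≡ 2092, 79^16 ≡ 83, 79^32 ≡ 6889, 79^64 ≡ 6151, 79^128 ≡ 739, 79^256 ≡ 7053, 79^512 ≡ 1600, 79^1024 ≡ 6520.
1773 = 1024 + 512 + 128 + 64 + 32 + 8 + 4 + 1, so 79^1773 ≡ 6520·1600·739·6151·6889·2092·2418·79 ≡ 2217 (mod 7093).

2217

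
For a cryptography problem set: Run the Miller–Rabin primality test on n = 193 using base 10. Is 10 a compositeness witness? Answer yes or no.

n − 1 = 192 = 2^6 · 3, so s = 6 and d = 3.
x_0 = 10^3 mod 193 = 35.
x_0 is neither 1 nor 192, so continue squaring.
x_1 = 35^2 mod 193 = 67.
x_2 = 67^2 mod 193 = 50.
x_3 = 50^2 mod 193 = 184.
x_4 = 184^2 mod 193 = 81.
x_5 = 81^2 mod 193 = 192.
x_5 ≡ −1, so 10 is not a witness.

no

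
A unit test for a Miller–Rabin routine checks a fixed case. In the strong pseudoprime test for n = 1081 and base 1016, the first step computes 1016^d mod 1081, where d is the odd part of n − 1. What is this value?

317

n − 1 = 1080 = 2^3 · 135, so s = 3 and d = 135.
By repeated squaring, 1016^135 ≡ 317 (mod 1081).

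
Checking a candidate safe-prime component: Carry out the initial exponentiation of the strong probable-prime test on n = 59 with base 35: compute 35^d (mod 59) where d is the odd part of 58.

n − 1 = 58 = 2^1 · 29, so s = 1 and d = 29.
35^29 mod 59 = 1.

1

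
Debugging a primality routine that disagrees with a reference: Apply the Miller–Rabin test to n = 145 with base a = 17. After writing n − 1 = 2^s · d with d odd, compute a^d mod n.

17

n − 1 = 144 = 2^4 · 9, so s = 4 and d = 9.
17^9 mod 145 = 17.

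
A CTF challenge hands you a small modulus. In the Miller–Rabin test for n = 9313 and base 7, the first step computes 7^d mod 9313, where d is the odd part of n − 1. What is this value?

2859

n − 1 = 9312 = 2^5 · 291, so s = 5 and d = 291.
7^291 mod 9313 = 2859.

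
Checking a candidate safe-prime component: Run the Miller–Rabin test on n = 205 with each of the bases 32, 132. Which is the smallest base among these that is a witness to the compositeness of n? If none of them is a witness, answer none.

n − 1 = 204 = 2^2 · 51, so s = 2 and d = 51.
Base 32: x_0 = 32^51 mod 205 = 173. x_0 is neither 1 nor 204, so continue squaring. x_1 = 173^2 mod 205 = 204. x_1 ≡ −1, so 32 is not a witness.
Base 132: x_0 = 132^51 mod 205 = 73. x_0 is neither 1 nor 204, so continue squaring. x_1 = 73^2 mod 205 = 204. x_1 ≡ −1, so 132 is not a witness.
No listed base is a witness for 205.

none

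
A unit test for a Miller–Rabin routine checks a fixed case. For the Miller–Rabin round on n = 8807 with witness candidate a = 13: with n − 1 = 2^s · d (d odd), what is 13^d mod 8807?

n − 1 = 8806 = 2^1 · 4403, so s = 1 and d = 4403.
13^4403 mod 8807 = 8806.

8806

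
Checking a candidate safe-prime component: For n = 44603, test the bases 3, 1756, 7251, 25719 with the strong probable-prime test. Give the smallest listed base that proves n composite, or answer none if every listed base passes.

3

n − 1 = 44602 = 2^1 · 22301, so s = 1 and d = 22301.
Base 3: x_0 = 3^22301 mod 44603 = 30611. x_0 ∉ {1, 44602} and s = 1, so 3 is a Miller–Rabin witness and 44603 is composite.
Base 1756: x_0 = 1756^22301 mod 44603 = 26846. x_0 ∉ {1, 44602} and s = 1, so 1756 is a Miller–Rabin witness and 44603 is composite.
Base 7251: x_0 = 7251^22301 mod 44603 = 44022. x_0 ∉ {1, 44602} and s = 1, so 7251 is a Miller–Rabin witness and 44603 is composite.
Base 25719: x_0 = 25719^22301 mod 44603 = 35716. x_0 ∉ {1, 44602} and s = 1, so 25719 is a Miller–Rabin witness and 44603 is composite.
The smallest witness among the given bases is 3.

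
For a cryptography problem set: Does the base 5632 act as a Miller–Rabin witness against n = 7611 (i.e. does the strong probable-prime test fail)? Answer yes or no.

n − 1 = 7610 = 2^1 · 3805, so s = 1 and d = 3805.
Repeated squaring mod 7611: 5632^1 ≡ 5632, 5632^2 ≡ 4387, 5632^4 ≡ 5161, 5632^8 ≡ 5032, 5632^16 ≡ 6838, 5632^32 ≡ 3871, 5632^64 ≡ 6193, 5632^128 ≡ 1420, 5632^256 ≡ 7096, 5632^512 ≡ 6451, 5632^1024 ≡ 6064, 5632^2048 ≡ 3355.
3805 = 2048 + 1024 + 512 + 128 + 64 + 16 + 8 + 4 + 1, so 5632^3805 ≡ 3355·6064·6451·1420·6193·6838·5032·5161·5632 ≡ 4600 (mod 7611).
x_0 = 5632^3805 mod 7611 = 4600.
x_0 ∉ {1, 7610} and s = 1, so 5632 is a Miller–Rabin witness and 7611 is composite.

yes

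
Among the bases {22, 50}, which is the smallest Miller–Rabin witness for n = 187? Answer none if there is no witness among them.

22

n − 1 = 186 = 2^1 · 93, so s = 1 and d = 93.
Base 22: x_0 = 22^93 mod 187 = 88. x_0 ∉ {1, 186} and s = 1, so 22 is a Miller–Rabin witness and 187 is composite.
Base 50: x_0 = 50^93 mod 187 = 84. x_0 ∉ {1, 186} and s = 1, so 50 is a Miller–Rabin witness and 187 is composite.
The smallest witness among the given bases is 22.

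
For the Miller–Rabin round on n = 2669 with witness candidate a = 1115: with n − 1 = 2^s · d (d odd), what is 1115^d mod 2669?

n − 1 = 2668 = 2^2 · 667, so s = 2 and d = 667.
Repeated squaring mod 2669: 1115^1 ≡ 1115, 1115^2 ≡ 2140, 1115^4 ≡ 2265, 1115^8 ≡ 407, 1115^16 ≡ 171, 1115^32 ≡ 2551, 1115^64 ≡ 579, 1115^128 ≡ 1616, 1115^256 ≡ 1174, 1115^512 ≡ 1072.
667 = 512 + 128 + 16 + 8 + 2 + 1, so 1115^667 ≡ 1072·1616·171·407·2140·1115 ≡ 224 (mod 2669).

224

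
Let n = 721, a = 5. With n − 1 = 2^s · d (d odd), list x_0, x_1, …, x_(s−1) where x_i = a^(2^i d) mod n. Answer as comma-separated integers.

216, 512, 421, 596

n − 1 = 720 = 2^4 · 45, so s = 4 and d = 45.
x_0 = 5^45 mod 721 = 216.
x_1 = 216^2 mod 721 = 512.
x_2 = 512^2 mod 721 = 421.
x_3 = 421^2 mod 721 = 596.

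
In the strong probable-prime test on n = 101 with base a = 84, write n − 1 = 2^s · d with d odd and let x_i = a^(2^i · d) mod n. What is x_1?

1

n − 1 = 100 = 2^2 · 25, so s = 2 and d = 25.
x_0 = 84^25 mod 101 = 1.
x_1 = 1^2 mod 101 = 1.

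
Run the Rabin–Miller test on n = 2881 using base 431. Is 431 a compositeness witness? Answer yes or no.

n − 1 = 2880 = 2^6 · 45, so s = 6 and d = 45.
x_0 = 431^45 mod 2881 = 1.
x_0 = 1, so 431 is not a witness.

no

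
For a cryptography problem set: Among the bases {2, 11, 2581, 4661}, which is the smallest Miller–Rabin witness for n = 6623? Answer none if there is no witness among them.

2

n − 1 = 6622 = 2^1 · 3311, so s = 1 and d = 3311.
Base 2: x_0 = 2^3311 mod 6623 = 2239. x_0 ∉ {1, 6622} and s = 1, so 2 is a Miller–Rabin witness and 6623 is composite.
Base 11: x_0 = 11^3311 mod 6623 = 545. x_0 ∉ {1, 6622} and s = 1, so 11 is a Miller–Rabin witness and 6623 is composite.
Base 2581: x_0 = 2581^3311 mod 6623 = 1003. x_0 ∉ {1, 6622} and s = 1, so 2581 is a Miller–Rabin witness and 6623 is composite.
Base 4661: x_0 = 4661^3311 mod 6623 = 2367. x_0 ∉ {1, 6622} and s = 1, so 4661 is a Miller–Rabin witness and 6623 is composite.
The smallest witness among the given bases is 2.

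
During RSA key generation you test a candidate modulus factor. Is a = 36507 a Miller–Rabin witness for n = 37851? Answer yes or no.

n − 1 = 37850 = 2^1 · 18925, so s = 1 and d = 18925.
x_0 = 36507^18925 mod 37851 = 15753.
x_0 ∉ {1, 37850} and s = 1, so 36507 is a Miller–Rabin witness and 37851 is composite.

yes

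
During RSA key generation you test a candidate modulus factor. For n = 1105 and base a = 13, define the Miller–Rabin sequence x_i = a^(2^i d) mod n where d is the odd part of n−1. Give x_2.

n − 1 = 1104 = 2^4 · 69, so s = 4 and d = 69.
x_0 = 13^69 mod 1105 = 13.
x_1 = 13^2 mod 1105 = 169.
x_2 = 169^2 mod 1105 = 936.

936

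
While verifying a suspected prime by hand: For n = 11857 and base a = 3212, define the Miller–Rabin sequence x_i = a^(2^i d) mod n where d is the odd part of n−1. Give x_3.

10281

n − 1 = 11856 = 2^4 · 741, so s = 4 and d = 741.
x_0 = 3212^741 mod 11857 = 5768.
x_1 = 5768^2 mod 11857 = 10939.
x_2 = 10939^2 mod 11857 = 877.
x_3 = 877^2 mod 11857 = 10281.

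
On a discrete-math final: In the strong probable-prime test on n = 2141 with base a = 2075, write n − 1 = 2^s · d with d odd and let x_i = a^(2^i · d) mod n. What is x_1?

n − 1 = 2140 = 2^2 · 535, so s = 2 and d = 535.
x_0 = 2075^535 mod 2141 = 1722.
x_1 = 1722^2 mod 2141 = 2140.

2140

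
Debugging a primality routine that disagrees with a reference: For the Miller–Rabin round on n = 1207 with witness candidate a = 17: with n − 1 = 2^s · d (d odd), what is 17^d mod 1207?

85

n − 1 = 1206 = 2^1 · 603, so s = 1 and d = 603.
By repeated squaring, 17^603 ≡ 85 (mod 1207).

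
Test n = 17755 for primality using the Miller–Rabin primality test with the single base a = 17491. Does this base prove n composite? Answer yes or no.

n − 1 = 17754 = 2^1 · 8877, so s = 1 and d = 8877.
x_0 = 17491^8877 mod 17755 = 1.
x_0 = 1, so 17491 is not a witness.

no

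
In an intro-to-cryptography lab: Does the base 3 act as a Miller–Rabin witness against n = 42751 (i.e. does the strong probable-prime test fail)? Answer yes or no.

no

n − 1 = 42750 = 2^1 · 21375, so s = 1 and d = 21375.
Repeated squaring mod 42751: 3^1 ≡ 3, 3^2 ≡ 9, 3^4 ≡ 81, 3^8 ≡ 6561, 3^16 ≡ 39215, 3^32 ≡ 20004, 3^64 ≡ 10656, 3^128 ≡ 3680, 3^256 ≡ 33084, 3^512 ≡ 39954, 3^1024 ≡ 42527, 3^2048 ≡ 7425, 3^4096 ≡ 24586, 3^8192 ≡ 15007, 3^16384 ≡ 40532.
21375 = 16384 + 4096 + 512 + 256 + 64 + 32 + 16 + 8 + 4 + 2 + 1, so 3^21375 ≡ 40532·24586·39954·33084·10656·20004·39215·6561·81·9·3 ≡ 42750 (mod 42751).
x_0 = 3^21375 mod 42751 = 42750.
x_0 = 42750 ≡ −1, so 3 is not a witness.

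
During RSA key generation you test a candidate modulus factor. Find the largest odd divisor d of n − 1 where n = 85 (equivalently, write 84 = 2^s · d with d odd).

21

Halving: 84 → 42 → 21; 21 is odd.
So 84 = 2^2 · 21.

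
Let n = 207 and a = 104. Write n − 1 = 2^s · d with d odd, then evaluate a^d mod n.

n − 1 = 206 = 2^1 · 103, so s = 1 and d = 103.
Repeated squaring mod 207: 104^1 ≡ 104, 104^2 ≡ 52, 104^4 ≡ 13, 104^8 ≡ 169, 104^16 ≡ 202, 104^32 ≡ 25, 104^64 ≡ 4.
103 = 64 + 32 + 4 + 2 + 1, so 104^103 ≡ 4·25·13·52·104 ≡ 59 (mod 207).

59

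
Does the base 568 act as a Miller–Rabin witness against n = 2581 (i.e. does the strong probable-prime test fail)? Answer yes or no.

n − 1 = 2580 = 2^2 · 645, so s = 2 and d = 645.
x_0 = 568^645 mod 2581 = 568.
x_0 is neither 1 nor 2580, so continue squaring.
x_1 = 568^2 mod 2581 = 2580.
x_1 ≡ −1, so 568 is not a witness.

no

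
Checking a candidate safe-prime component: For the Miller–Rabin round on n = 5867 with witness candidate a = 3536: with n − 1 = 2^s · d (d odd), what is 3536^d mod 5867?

1

n − 1 = 5866 = 2^1 · 2933, so s = 1 and d = 2933.
3536^2933 mod 5867 = 1.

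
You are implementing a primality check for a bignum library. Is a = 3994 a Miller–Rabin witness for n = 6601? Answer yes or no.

n − 1 = 6600 = 2^3 · 825, so s = 3 and d = 825.
Repeated squaring mod 6601: 3994^1 ≡ 3994, 3994^2 ≡ 4020, 3994^4 ≡ 1152, 3994^8 ≡ 303, 3994^16 ≡ 5996, 3994^32 ≡ 2970, 3994^64 ≡ 1964, 3994^128 ≡ 2312, 3994^256 ≡ 5135, 3994^512 ≡ 3831.
825 = 512 + 256 + 32 + 16 + 8 + 1, so 3994^825 ≡ 3831·5135·2970·5996·303·3994 ≡ 4852 (mod 6601).
x_0 = 3994^825 mod 6601 = 4852.
x_0 is neither 1 nor 6600, so continue squaring.
x_1 = 4852^2 mod 6601 = 2738.
x_2 = 2738^2 mod 6601 = 4509.
Reached i = s−1 = 2 without hitting −1: 3994 is a Miller–Rabin witness and 6601 is composite.

yes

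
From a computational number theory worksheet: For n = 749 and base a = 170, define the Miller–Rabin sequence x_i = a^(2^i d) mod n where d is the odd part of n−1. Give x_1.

333

n − 1 = 748 = 2^2 · 187, so s = 2 and d = 187.
Repeated squaring mod 749: 170^1 ≡ 170, 170^2 ≡ 438, 170^4 ≡ 100, 170^8 ≡ 263, 170^16 ≡ 261, 170^32 ≡ 711, 170^64 ≡ 695, 170^128 ≡ 669.
187 = 128 + 32 + 16 + 8 + 2 + 1, so 170^187 ≡ 669·711·261·263·438·170 ≡ 499 (mod 749).
x_0 = 499.
x_1 = 499^2 mod 749 = 333.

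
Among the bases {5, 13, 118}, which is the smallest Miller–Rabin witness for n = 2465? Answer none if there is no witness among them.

5

n − 1 = 2464 = 2^5 · 77, so s = 5 and d = 77.
Base 5: x_0 = 5^77 mod 2465 = 2145. x_0 is neither 1 nor 2464, so continue squaring. x_1 = 2145^2 mod 2465 = 1335. x_2 = 1335^2 mod 2465 = 30. x_3 = 30^2 mod 2465 = 900. x_4 = 900^2 mod 2465 = 1480. Reached i = s−1 = 4 without hitting −1: 5 is a Miller–Rabin witness and 2465 is composite.
Base 13: x_0 = 13^77 mod 2465 = 608. x_0 is neither 1 nor 2464, so continue squaring. x_1 = 608^2 mod 2465 = 2379. x_2 = 2379^2 mod 2465 = 1. x_2 = 1 but x_1 ≠ ±1, a nontrivial square root of 1 — 13 is a witness and 2465 is composite.
Base 118: x_0 = 118^77 mod 2465 = 713. x_0 is neither 1 nor 2464, so continue squaring. x_1 = 713^2 mod 2465 = 579. x_2 = 579^2 mod 2465 = 1. x_2 = 1 but x_1 ≠ ±1, a nontrivial square root of 1 — 118 is a witness and 2465 is composite.
The smallest witness among the given bases is 5.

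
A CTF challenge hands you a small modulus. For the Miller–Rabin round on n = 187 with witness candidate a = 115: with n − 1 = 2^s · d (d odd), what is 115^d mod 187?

n − 1 = 186 = 2^1 · 93, so s = 1 and d = 93.
Repeated squaring mod 187: 115^1 ≡ 115, 115^2 ≡ 135, 115^4 ≡ 86, 115^8 ≡ 103, 115^16 ≡ 137, 115^32 ≡ 69, 115^64 ≡ 86.
93 = 64 + 16 + 8 + 4 + 1, so 115^93 ≡ 86·137·103·86·115 ≡ 81 (mod 187).

81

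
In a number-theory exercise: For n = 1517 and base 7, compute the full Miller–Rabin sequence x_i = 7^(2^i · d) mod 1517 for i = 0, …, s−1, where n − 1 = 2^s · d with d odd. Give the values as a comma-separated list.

1265, 1307

n − 1 = 1516 = 2^2 · 379, so s = 2 and d = 379.
x_0 = 7^379 mod 1517 = 1265.
x_1 = 1265^2 mod 1517 = 1307.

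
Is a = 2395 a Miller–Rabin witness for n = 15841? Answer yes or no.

yes

n − 1 = 15840 = 2^5 · 495, so s = 5 and d = 495.
x_0 = 2395^495 mod 15841 = 10417.
x_0 is neither 1 nor 15840, so continue squaring.
x_1 = 10417^2 mod 15841 = 3039.
x_2 = 3039^2 mod 15841 = 218.
x_3 = 218^2 mod 15841 = 1.
x_3 = 1 but x_2 ≠ ±1, a nontrivial square root of 1 — 2395 is a witness and 15841 is composite.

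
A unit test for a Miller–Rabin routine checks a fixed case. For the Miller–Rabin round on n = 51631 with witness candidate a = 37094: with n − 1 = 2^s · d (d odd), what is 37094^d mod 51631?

n − 1 = 51630 = 2^1 · 25815, so s = 1 and d = 25815.
37094^25815 mod 51631 = 51630.

51630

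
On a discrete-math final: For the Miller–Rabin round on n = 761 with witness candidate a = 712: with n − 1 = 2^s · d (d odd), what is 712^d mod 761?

39

n − 1 = 760 = 2^3 · 95, so s = 3 and d = 95.
712^95 mod 761 = 39.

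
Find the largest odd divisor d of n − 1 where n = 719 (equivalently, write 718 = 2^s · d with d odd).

Halving: 718 → 359; 359 is odd.
So 718 = 2^1 · 359.

359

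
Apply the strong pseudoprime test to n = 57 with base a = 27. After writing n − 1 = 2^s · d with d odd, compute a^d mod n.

27

n − 1 = 56 = 2^3 · 7, so s = 3 and d = 7.
27^7 mod 57 = 27.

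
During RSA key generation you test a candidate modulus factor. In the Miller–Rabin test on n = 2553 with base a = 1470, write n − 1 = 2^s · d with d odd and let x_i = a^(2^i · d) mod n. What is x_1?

n − 1 = 2552 = 2^3 · 319, so s = 3 and d = 319.
Repeated squaring mod 2553: 1470^1 ≡ 1470, 1470^2 ≡ 1062, 1470^4 ≡ 1971, 1470^8 ≡ 1728, 1470^16 ≡ 1527, 1470^32 ≡ 840, 1470^64 ≡ 972, 1470^128 ≡ 174, 1470^256 ≡ 2193.
319 = 256 + 32 + 16 + 8 + 4 + 2 + 1, so 1470^319 ≡ 2193·840·1527·1728·1971·1062·1470 ≡ 804 (mod 2553).
x_0 = 804.
x_1 = 804^2 mod 2553 = 507.

507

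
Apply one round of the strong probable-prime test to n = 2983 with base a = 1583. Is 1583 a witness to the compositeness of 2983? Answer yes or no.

n − 1 = 2982 = 2^1 · 1491, so s = 1 and d = 1491.
Repeated squaring mod 2983: 1583^1 ≡ 1583, 1583^2 ≡ 169, 1583^4 ≡ 1714, 1583^8 ≡ 2524, 1583^16 ≡ 1871, 1583^32 ≡ 1582, 1583^64 ≡ 2970, 1583^128 ≡ 169, 1583^256 ≡ 1714, 1583^512 ≡ 2524, 1583^1024 ≡ 1871.
1491 = 1024 + 256 + 128 + 64 + 16 + 2 + 1, so 1583^1491 ≡ 1871·1714·169·2970·1871·169·1583 ≡ 1569 (mod 2983).
x_0 = 1583^1491 mod 2983 = 1569.
x_0 ∉ {1, 2982} and s = 1, so 1583 is a Miller–Rabin witness and 2983 is composite.

yes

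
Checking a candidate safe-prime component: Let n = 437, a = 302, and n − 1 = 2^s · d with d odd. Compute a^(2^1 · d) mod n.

156

n − 1 = 436 = 2^2 · 109, so s = 2 and d = 109.
x_0 = 302^109 mod 437 = 169.
x_1 = 169^2 mod 437 = 156.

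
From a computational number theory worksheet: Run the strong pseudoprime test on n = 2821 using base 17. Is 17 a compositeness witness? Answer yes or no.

no

n − 1 = 2820 = 2^2 · 705, so s = 2 and d = 705.
x_0 = 17^705 mod 2821 = 2820.
x_0 = 2820 ≡ −1, so 17 is not a witness.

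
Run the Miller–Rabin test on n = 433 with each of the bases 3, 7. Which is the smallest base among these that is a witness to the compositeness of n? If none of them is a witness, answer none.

none

n − 1 = 432 = 2^4 · 27, so s = 4 and d = 27.
Base 3: x_0 = 3^27 mod 433 = 1. x_0 = 1, so 3 is not a witness.
Base 7: x_0 = 7^27 mod 433 = 265. x_0 is neither 1 nor 432, so continue squaring. x_1 = 265^2 mod 433 = 79. x_2 = 79^2 mod 433 = 179. x_3 = 179^2 mod 433 = 432. x_3 ≡ −1, so 7 is not a witness.
No listed base is a witness for 433.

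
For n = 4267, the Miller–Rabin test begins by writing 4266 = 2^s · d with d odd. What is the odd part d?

2133

Halving: 4266 → 2133; 2133 is odd.
So 4266 = 2^1 · 2133.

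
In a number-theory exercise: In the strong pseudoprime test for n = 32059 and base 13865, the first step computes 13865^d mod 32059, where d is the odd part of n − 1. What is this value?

32058

n − 1 = 32058 = 2^1 · 16029, so s = 1 and d = 16029.
13865^16029 mod 32059 = 32058.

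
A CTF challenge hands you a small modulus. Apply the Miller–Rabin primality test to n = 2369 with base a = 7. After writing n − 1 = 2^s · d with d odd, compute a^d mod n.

359

n − 1 = 2368 = 2^6 · 37, so s = 6 and d = 37.
7^37 mod 2369 = 359.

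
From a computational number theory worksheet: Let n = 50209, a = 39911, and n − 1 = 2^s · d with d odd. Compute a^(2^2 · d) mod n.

n − 1 = 50208 = 2^5 · 1569, so s = 5 and d = 1569.
x_0 = 39911^1569 mod 50209 = 9594.
x_1 = 9594^2 mod 50209 = 11739.
x_2 = 11739^2 mod 50209 = 30625.

30625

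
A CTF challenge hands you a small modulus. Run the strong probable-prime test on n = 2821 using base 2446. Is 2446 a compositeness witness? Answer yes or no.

yes

n − 1 = 2820 = 2^2 · 705, so s = 2 and d = 705.
x_0 = 2446^705 mod 2821 = 993.
x_0 is neither 1 nor 2820, so continue squaring.
x_1 = 993^2 mod 2821 = 1520.
Reached i = s−1 = 1 without hitting −1: 2446 is a Miller–Rabin witness and 2821 is composite.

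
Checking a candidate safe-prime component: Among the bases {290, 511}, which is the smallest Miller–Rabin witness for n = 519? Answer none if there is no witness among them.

n − 1 = 518 = 2^1 · 259, so s = 1 and d = 259.
Base 290: x_0 = 290^259 mod 519 = 290. x_0 ∉ {1, 518} and s = 1, so 290 is a Miller–Rabin witness and 519 is composite.
Base 511: x_0 = 511^259 mod 519 = 181. x_0 ∉ {1, 518} and s = 1, so 511 is a Miller–Rabin witness and 519 is composite.
The smallest witness among the given bases is 290.

290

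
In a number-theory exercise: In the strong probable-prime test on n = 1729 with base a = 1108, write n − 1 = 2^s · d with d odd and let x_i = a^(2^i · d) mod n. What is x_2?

n − 1 = 1728 = 2^6 · 27, so s = 6 and d = 27.
By repeated squaring, 1108^27 ≡ 1 (mod 1729).
x_0 = 1.
x_1 = 1^2 mod 1729 = 1.
x_2 = 1^2 mod 1729 = 1.

1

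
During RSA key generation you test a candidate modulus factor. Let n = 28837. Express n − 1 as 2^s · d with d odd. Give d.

7209

Halving: 28836 → 14418 → 7209; 7209 is odd.
So 28836 = 2^2 · 7209.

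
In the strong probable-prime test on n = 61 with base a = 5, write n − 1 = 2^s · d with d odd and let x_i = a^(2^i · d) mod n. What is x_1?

1

n − 1 = 60 = 2^2 · 15, so s = 2 and d = 15.
By repeated squaring, 5^15 ≡ 60 (mod 61).
x_0 = 60.
x_1 = 60^2 mod 61 = 1.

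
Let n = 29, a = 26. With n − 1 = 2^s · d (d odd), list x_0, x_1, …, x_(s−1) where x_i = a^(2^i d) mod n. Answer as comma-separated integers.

17, 28

n − 1 = 28 = 2^2 · 7, so s = 2 and d = 7.
x_0 = 26^7 mod 29 = 17.
x_1 = 17^2 mod 29 = 28.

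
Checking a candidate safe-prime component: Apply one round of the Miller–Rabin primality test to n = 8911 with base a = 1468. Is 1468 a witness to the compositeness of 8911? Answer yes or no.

n − 1 = 8910 = 2^1 · 4455, so s = 1 and d = 4455.
x_0 = 1468^4455 mod 8911 = 2813.
x_0 ∉ {1, 8910} and s = 1, so 1468 is a Miller–Rabin witness and 8911 is composite.

yes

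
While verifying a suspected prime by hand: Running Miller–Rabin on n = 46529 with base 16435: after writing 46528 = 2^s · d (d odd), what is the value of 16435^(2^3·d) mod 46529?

n − 1 = 46528 = 2^6 · 727, so s = 6 and d = 727.
x_0 = 16435^727 mod 46529 = 43966.
x_1 = 43966^2 mod 46529 = 8380.
x_2 = 8380^2 mod 46529 = 12139.
x_3 = 12139^2 mod 46529 = 44507.

44507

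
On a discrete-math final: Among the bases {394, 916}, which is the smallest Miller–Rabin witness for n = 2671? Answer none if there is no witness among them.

n − 1 = 2670 = 2^1 · 1335, so s = 1 and d = 1335.
Base 394: x_0 = 394^1335 mod 2671 = 2670. x_0 = 2670 ≡ −1, so 394 is not a witness.
Base 916: x_0 = 916^1335 mod 2671 = 2670. x_0 = 2670 ≡ −1, so 916 is not a witness.
No listed base is a witness for 2671.

none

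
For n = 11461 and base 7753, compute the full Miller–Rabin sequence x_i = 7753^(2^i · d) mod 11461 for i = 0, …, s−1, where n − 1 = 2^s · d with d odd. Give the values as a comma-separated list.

n − 1 = 11460 = 2^2 · 2865, so s = 2 and d = 2865.
x_0 = 7753^2865 mod 11461 = 605.
x_1 = 605^2 mod 11461 = 10734.

605, 10734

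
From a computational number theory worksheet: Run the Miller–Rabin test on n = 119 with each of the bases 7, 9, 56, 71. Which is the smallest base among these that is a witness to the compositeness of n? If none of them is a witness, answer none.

n − 1 = 118 = 2^1 · 59, so s = 1 and d = 59.
Base 7: x_0 = 7^59 mod 119 = 14. x_0 ∉ {1, 118} and s = 1, so 7 is a Miller–Rabin witness and 119 is composite.
Base 9: x_0 = 9^59 mod 119 = 32. x_0 ∉ {1, 118} and s = 1, so 9 is a Miller–Rabin witness and 119 is composite.
Base 56: x_0 = 56^59 mod 119 = 28. x_0 ∉ {1, 118} and s = 1, so 56 is a Miller–Rabin witness and 119 is composite.
Base 71: x_0 = 71^59 mod 119 = 92. x_0 ∉ {1, 118} and s = 1, so 71 is a Miller–Rabin witness and 119 is composite.
The smallest witness among the given bases is 7.

7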